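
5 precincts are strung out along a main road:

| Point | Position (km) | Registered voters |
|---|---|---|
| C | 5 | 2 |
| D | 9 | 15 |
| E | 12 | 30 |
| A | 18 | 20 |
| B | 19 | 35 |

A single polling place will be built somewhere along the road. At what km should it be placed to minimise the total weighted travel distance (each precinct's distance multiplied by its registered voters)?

For a sum of weighted absolute distances on a line, the optimum is the weighted median (not the mean). Total weight W = 102; half-weight = 51.
Sort by position and accumulate weight:
  km 5 (C, w=2) → cum 2
  km 9 (D, w=15) → cum 17
  km 12 (E, w=30) → cum 47
  km 18 (A, w=20) → cum 67  ≥ 51 → median here
  km 19 (B, w=35) → cum 102
Optimal location: km 18.

x = 18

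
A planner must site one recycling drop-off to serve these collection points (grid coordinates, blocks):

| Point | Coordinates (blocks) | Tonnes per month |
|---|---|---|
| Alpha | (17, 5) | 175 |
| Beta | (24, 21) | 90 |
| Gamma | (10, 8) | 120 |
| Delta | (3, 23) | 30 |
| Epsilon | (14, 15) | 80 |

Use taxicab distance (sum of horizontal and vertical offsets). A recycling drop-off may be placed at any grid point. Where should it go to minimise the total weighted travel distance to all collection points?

(17, 8)

Manhattan distance separates: Σwᵢ(|x−xᵢ|+|y−yᵢ|) = Σwᵢ|x−xᵢ| + Σwᵢ|y−yᵢ|, so x and y are optimised independently as 1-D weighted medians.
Total weight W = 495; half = 247.5.
x-coordinate, sorted with cumulative weight:
  x=3 (Delta, w=30) cum 30
  x=10 (Gamma, w=120) cum 150
  x=14 (Epsilon, w=80) cum 230
  x=17 (Alpha, w=175) cum 405  ← median
  x=24 (Beta, w=90) cum 495
⇒ x* = 17
y-coordinate, sorted with cumulative weight:
  y=5 (Alpha, w=175) cum 175
  y=8 (Gamma, w=120) cum 295  ← median
  y=15 (Epsilon, w=80) cum 375
  y=21 (Beta, w=90) cum 465
  y=23 (Delta, w=30) cum 495
⇒ y* = 8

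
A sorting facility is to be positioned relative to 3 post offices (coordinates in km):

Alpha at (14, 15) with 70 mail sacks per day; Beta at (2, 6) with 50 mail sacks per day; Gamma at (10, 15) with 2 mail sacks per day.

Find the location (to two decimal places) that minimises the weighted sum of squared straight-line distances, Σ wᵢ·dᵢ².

(9.02, 11.31)

The minimiser of Σwᵢ‖p−pᵢ‖² is the weighted centroid p* = (Σwᵢpᵢ)/(Σwᵢ).
Σwᵢ = 122.
Σwᵢxᵢ = 70·14 + 50·2 + 2·10 = 1100.
Σwᵢyᵢ = 70·15 + 50·6 + 2·15 = 1380.
x* = 1100/122 = 9.02, y* = 1380/122 = 11.31.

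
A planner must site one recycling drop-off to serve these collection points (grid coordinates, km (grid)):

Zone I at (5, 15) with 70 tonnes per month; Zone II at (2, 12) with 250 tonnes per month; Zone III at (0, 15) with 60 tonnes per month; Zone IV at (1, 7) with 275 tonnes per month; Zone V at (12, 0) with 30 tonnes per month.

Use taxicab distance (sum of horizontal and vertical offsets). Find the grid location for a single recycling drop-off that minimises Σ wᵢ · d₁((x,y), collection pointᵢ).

Manhattan distance separates: Σwᵢ(|x−xᵢ|+|y−yᵢ|) = Σwᵢ|x−xᵢ| + Σwᵢ|y−yᵢ|, so x and y are optimised independently as 1-D weighted medians.
Total weight W = 685; half = 342.5.
x-coordinate, sorted with cumulative weight:
  x=0 (Zone III, w=60) cum 60
  x=1 (Zone IV, w=275) cum 335
  x=2 (Zone II, w=250) cum 585  ← median
  x=5 (Zone I, w=70) cum 655
  x=12 (Zone V, w=30) cum 685
⇒ x* = 2
y-coordinate, sorted with cumulative weight:
  y=0 (Zone V, w=30) cum 30
  y=7 (Zone IV, w=275) cum 305
  y=12 (Zone II, w=250) cum 555  ← median
  y=15 (Zone I, w=70) cum 625
  y=15 (Zone III, w=60) cum 685
⇒ y* = 12

(2, 12)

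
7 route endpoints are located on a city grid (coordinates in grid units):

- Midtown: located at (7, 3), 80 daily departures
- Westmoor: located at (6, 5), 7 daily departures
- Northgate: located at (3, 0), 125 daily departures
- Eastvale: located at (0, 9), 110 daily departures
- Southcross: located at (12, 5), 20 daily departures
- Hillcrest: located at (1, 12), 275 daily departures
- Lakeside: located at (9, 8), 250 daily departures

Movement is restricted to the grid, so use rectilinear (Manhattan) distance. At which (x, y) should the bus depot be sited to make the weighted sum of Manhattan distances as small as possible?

Manhattan distance separates: Σwᵢ(|x−xᵢ|+|y−yᵢ|) = Σwᵢ|x−xᵢ| + Σwᵢ|y−yᵢ|, so x and y are optimised independently as 1-D weighted medians.
Total weight W = 867; half = 433.5.
x-coordinate, sorted with cumulative weight:
  x=0 (Eastvale, w=110) cum 110
  x=1 (Hillcrest, w=275) cum 385
  x=3 (Northgate, w=125) cum 510  ← median
  x=6 (Westmoor, w=7) cum 517
  x=7 (Midtown, w=80) cum 597
  x=9 (Lakeside, w=250) cum 847
  x=12 (Southcross, w=20) cum 867
⇒ x* = 3
y-coordinate, sorted with cumulative weight:
  y=0 (Northgate, w=125) cum 125
  y=3 (Midtown, w=80) cum 205
  y=5 (Westmoor, w=7) cum 212
  y=5 (Southcross, w=20) cum 232
  y=8 (Lakeside, w=250) cum 482  ← median
  y=9 (Eastvale, w=110) cum 592
  y=12 (Hillcrest, w=275) cum 867
⇒ y* = 8

(3, 8)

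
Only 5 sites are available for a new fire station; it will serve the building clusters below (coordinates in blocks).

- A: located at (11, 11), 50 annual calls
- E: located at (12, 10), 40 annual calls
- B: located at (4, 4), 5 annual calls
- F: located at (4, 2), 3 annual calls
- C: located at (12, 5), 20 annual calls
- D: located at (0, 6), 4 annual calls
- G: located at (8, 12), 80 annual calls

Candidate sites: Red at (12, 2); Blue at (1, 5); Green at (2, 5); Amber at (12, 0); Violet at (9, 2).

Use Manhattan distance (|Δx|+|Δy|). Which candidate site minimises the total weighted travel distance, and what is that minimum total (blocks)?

Total weighted distance at each candidate:
  Red (12, 2): total = 2138
  Blue (1, 5): total = 2826
  Green (2, 5): total = 2632
  Amber (12, 0): total = 2542
  Violet (9, 2): total = 2092
Minimum is at Violet with total 2092 blocks.

Violet, total 2092 blocks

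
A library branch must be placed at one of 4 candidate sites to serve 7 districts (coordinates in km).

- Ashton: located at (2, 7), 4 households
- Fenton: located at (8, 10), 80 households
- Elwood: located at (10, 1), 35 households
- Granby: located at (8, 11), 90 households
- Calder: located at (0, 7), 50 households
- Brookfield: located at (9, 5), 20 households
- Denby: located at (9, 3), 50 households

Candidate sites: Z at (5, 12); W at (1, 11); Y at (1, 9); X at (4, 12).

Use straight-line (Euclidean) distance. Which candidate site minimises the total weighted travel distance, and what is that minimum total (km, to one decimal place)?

Total weighted distance at each candidate:
  Z (5, 12): total = 2026.5
  W (1, 11): total = 2654.9
  Y (1, 9): total = 2442.0
  X (4, 12): total = 2195.9
Minimum is at Z with total 2026.5 km.

Z, total 2026.5 km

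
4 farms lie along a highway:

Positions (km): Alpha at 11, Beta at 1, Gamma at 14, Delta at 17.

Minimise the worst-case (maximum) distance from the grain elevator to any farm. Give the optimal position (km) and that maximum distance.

location 9, max distance 8

The 1-center on a line is the midpoint of the two extreme points: leftmost at 1, rightmost at 17.
Optimal location = (1 + 17)/2 = 9; maximum distance = (17 − 1)/2 = 8.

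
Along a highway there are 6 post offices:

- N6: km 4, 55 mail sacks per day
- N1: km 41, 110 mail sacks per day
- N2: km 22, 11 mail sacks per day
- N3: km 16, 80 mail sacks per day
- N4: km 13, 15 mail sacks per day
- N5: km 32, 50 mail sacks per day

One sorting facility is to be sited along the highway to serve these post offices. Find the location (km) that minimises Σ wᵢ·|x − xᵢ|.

x = 22

For a sum of weighted absolute distances on a line, the optimum is the weighted median (not the mean). Total weight W = 321; half-weight = 160.5.
Sort by position and accumulate weight:
  km 4 (N6, w=55) → cum 55
  km 13 (N4, w=15) → cum 70
  km 16 (N3, w=80) → cum 150
  km 22 (N2, w=11) → cum 161  ≥ 160.5 → median here
  km 32 (N5, w=50) → cum 211
  km 41 (N1, w=110) → cum 321
Optimal location: km 22.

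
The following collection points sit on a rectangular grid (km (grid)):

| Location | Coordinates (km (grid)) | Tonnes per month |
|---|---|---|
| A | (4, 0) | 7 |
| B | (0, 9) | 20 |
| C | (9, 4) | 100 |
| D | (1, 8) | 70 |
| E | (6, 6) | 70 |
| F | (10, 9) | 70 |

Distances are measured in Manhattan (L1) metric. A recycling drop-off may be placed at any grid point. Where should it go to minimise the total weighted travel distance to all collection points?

(9, 6)

Manhattan distance separates: Σwᵢ(|x−xᵢ|+|y−yᵢ|) = Σwᵢ|x−xᵢ| + Σwᵢ|y−yᵢ|, so x and y are optimised independently as 1-D weighted medians.
Total weight W = 337; half = 168.5.
x-coordinate, sorted with cumulative weight:
  x=0 (B, w=20) cum 20
  x=1 (D, w=70) cum 90
  x=4 (A, w=7) cum 97
  x=6 (E, w=70) cum 167
  x=9 (C, w=100) cum 267  ← median
  x=10 (F, w=70) cum 337
⇒ x* = 9
y-coordinate, sorted with cumulative weight:
  y=0 (A, w=7) cum 7
  y=4 (C, w=100) cum 107
  y=6 (E, w=70) cum 177  ← median
  y=8 (D, w=70) cum 247
  y=9 (B, w=20) cum 267
  y=9 (F, w=70) cum 337
⇒ y* = 6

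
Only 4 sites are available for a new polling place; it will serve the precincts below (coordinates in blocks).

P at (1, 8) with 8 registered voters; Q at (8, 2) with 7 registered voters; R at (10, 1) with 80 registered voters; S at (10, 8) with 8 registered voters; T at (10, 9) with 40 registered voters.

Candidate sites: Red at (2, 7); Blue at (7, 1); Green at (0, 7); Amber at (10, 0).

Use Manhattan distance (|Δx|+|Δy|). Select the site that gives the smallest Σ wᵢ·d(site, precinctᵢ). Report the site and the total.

Total weighted distance at each candidate:
  Red (2, 7): total = 1685
  Blue (7, 1): total = 878
  Green (0, 7): total = 1955
  Amber (10, 0): total = 668
Minimum is at Amber with total 668 blocks.

Amber, total 668 blocks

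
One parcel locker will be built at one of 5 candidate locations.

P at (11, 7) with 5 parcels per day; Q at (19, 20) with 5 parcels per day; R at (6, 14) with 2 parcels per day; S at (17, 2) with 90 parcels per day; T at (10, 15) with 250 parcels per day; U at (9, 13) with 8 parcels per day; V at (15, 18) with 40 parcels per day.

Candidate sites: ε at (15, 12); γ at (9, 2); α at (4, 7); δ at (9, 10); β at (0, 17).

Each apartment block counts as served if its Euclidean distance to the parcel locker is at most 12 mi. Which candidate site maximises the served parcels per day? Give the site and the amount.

Coverage radius r = 12 mi; a point is covered iff (Δx)²+(Δy)² ≤ 12² = 144.
  ε (15, 12): covers {P, Q, R, S, T, U, V} → 400
  γ (9, 2): covers {P, S, U} → 103
  α (4, 7): covers {P, R, T, U} → 265
  δ (9, 10): covers {P, R, S, T, U, V} → 395
  β (0, 17): covers {R, T, U} → 260
Maximum coverage at ε: 400 parcels per day.

ε, covering 400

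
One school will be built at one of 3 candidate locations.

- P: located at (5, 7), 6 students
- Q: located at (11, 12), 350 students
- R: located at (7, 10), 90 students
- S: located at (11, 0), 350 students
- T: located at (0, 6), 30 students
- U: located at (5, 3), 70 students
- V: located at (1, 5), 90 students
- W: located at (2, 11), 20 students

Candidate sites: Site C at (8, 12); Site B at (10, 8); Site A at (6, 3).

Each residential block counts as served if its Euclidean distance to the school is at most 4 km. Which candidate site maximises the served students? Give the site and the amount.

Site C, covering 440

Coverage radius r = 4 km; a point is covered iff (Δx)²+(Δy)² ≤ 4² = 16.
  Site C (8, 12): covers {Q, R} → 440
  Site B (10, 8): covers {R} → 90
  Site A (6, 3): covers {U} → 70
Maximum coverage at Site C: 440 students.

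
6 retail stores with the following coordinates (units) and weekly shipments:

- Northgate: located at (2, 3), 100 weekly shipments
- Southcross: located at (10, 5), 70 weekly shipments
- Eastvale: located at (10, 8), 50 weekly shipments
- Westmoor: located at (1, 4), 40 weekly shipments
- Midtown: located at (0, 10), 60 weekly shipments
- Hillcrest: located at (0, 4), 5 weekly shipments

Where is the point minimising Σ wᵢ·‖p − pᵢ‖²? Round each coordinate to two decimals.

The minimiser of Σwᵢ‖p−pᵢ‖² is the weighted centroid p* = (Σwᵢpᵢ)/(Σwᵢ).
Σwᵢ = 325.
Σwᵢxᵢ = 100·2 + 70·10 + 50·10 + 40·1 + 60·0 + 5·0 = 1440.
Σwᵢyᵢ = 100·3 + 70·5 + 50·8 + 40·4 + 60·10 + 5·4 = 1830.
x* = 1440/325 = 4.43, y* = 1830/325 = 5.63.

(4.43, 5.63)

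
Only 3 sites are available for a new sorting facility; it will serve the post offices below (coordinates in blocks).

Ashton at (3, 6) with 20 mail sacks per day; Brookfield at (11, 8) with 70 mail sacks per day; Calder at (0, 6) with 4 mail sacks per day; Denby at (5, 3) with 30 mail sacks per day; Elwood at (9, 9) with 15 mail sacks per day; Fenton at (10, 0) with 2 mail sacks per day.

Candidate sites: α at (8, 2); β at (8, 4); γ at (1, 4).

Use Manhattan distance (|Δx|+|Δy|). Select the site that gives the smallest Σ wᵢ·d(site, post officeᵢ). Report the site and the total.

β, total 892 blocks

Total weighted distance at each candidate:
  α (8, 2): total = 1106
  β (8, 4): total = 892
  γ (1, 4): total = 1443
Minimum is at β with total 892 blocks.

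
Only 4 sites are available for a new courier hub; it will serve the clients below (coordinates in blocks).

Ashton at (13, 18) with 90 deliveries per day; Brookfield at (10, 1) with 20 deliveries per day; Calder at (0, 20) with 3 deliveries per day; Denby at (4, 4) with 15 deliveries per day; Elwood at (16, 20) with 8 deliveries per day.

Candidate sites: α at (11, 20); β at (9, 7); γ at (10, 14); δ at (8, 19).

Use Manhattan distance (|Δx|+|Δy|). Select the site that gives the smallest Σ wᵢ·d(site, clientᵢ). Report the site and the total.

α, total 1178 blocks

Total weighted distance at each candidate:
  α (11, 20): total = 1178
  β (9, 7): total = 1836
  γ (10, 14): total = 1274
  δ (8, 19): total = 1324
Minimum is at α with total 1178 blocks.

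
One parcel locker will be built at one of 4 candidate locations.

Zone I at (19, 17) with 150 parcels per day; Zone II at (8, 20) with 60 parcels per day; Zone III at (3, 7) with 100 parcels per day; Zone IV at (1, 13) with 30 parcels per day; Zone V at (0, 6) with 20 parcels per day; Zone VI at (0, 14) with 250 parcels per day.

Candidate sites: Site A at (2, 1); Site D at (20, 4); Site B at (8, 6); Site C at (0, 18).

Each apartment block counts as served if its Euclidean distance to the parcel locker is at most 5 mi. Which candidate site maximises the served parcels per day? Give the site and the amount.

Coverage radius r = 5 mi; a point is covered iff (Δx)²+(Δy)² ≤ 5² = 25.
  Site A (2, 1): covers {none} → 0
  Site D (20, 4): covers {none} → 0
  Site B (8, 6): covers {none} → 0
  Site C (0, 18): covers {Zone VI} → 250
Maximum coverage at Site C: 250 parcels per day.

Site C, covering 250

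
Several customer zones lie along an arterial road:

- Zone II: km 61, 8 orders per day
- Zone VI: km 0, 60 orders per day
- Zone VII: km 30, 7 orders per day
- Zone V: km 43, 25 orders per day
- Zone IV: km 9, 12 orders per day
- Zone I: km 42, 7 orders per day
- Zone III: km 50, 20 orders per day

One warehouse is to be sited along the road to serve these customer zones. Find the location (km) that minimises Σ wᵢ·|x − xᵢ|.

x = 9

For a sum of weighted absolute distances on a line, the optimum is the weighted median (not the mean). Total weight W = 139; half-weight = 69.5.
Sort by position and accumulate weight:
  km 0 (Zone VI, w=60) → cum 60
  km 9 (Zone IV, w=12) → cum 72  ≥ 69.5 → median here
  km 30 (Zone VII, w=7) → cum 79
  km 42 (Zone I, w=7) → cum 86
  km 43 (Zone V, w=25) → cum 111
  km 50 (Zone III, w=20) → cum 131
  km 61 (Zone II, w=8) → cum 139
Optimal location: km 9.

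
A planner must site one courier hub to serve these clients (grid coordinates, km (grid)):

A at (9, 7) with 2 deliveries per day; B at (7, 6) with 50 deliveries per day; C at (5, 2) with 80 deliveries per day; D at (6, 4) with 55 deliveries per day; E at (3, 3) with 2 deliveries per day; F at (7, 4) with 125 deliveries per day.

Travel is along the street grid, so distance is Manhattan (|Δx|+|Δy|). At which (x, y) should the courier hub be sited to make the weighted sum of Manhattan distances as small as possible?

(7, 4)

Manhattan distance separates: Σwᵢ(|x−xᵢ|+|y−yᵢ|) = Σwᵢ|x−xᵢ| + Σwᵢ|y−yᵢ|, so x and y are optimised independently as 1-D weighted medians.
Total weight W = 314; half = 157.
x-coordinate, sorted with cumulative weight:
  x=3 (E, w=2) cum 2
  x=5 (C, w=80) cum 82
  x=6 (D, w=55) cum 137
  x=7 (B, w=50) cum 187  ← median
  x=7 (F, w=125) cum 312
  x=9 (A, w=2) cum 314
⇒ x* = 7
y-coordinate, sorted with cumulative weight:
  y=2 (C, w=80) cum 80
  y=3 (E, w=2) cum 82
  y=4 (D, w=55) cum 137
  y=4 (F, w=125) cum 262  ← median
  y=6 (B, w=50) cum 312
  y=7 (A, w=2) cum 314
⇒ y* = 4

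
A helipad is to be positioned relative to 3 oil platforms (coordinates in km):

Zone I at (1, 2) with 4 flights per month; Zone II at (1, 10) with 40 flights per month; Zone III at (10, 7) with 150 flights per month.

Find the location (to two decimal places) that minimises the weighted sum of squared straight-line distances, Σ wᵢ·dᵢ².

The minimiser of Σwᵢ‖p−pᵢ‖² is the weighted centroid p* = (Σwᵢpᵢ)/(Σwᵢ).
Σwᵢ = 194.
Σwᵢxᵢ = 4·1 + 40·1 + 150·10 = 1544.
Σwᵢyᵢ = 4·2 + 40·10 + 150·7 = 1458.
x* = 1544/194 = 7.96, y* = 1458/194 = 7.52.

(7.96, 7.52)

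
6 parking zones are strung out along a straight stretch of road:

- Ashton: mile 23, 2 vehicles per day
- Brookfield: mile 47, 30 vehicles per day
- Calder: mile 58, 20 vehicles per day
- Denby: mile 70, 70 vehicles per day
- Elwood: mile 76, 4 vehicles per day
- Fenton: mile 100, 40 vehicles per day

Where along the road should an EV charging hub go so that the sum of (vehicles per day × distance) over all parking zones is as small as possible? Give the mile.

x = 70

For a sum of weighted absolute distances on a line, the optimum is the weighted median (not the mean). Total weight W = 166; half-weight = 83.
Sort by position and accumulate weight:
  mile 23 (Ashton, w=2) → cum 2
  mile 47 (Brookfield, w=30) → cum 32
  mile 58 (Calder, w=20) → cum 52
  mile 70 (Denby, w=70) → cum 122  ≥ 83 → median here
  mile 76 (Elwood, w=4) → cum 126
  mile 100 (Fenton, w=40) → cum 166
Optimal location: mile 70.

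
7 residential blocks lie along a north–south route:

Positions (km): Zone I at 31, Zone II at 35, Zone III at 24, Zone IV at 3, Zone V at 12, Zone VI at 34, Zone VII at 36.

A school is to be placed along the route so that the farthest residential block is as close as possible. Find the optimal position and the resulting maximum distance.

location 19.5, max distance 16.5

The 1-center on a line is the midpoint of the two extreme points: leftmost at 3, rightmost at 36.
Optimal location = (3 + 36)/2 = 19.5; maximum distance = (36 − 3)/2 = 16.5.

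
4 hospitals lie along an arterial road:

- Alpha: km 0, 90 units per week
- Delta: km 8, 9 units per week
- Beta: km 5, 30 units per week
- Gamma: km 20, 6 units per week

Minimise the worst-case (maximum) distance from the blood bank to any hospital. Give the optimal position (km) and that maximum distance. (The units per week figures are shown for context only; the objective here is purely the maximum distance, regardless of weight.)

location 10, max distance 10

The 1-center on a line is the midpoint of the two extreme points: leftmost at 0, rightmost at 20.
Optimal location = (0 + 20)/2 = 10; maximum distance = (20 − 0)/2 = 10.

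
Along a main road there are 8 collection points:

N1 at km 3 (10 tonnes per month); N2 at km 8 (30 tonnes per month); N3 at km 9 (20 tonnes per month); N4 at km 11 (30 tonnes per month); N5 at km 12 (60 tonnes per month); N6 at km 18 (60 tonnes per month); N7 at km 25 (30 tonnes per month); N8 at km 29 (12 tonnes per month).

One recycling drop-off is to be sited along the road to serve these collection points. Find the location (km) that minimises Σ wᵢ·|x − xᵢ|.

For a sum of weighted absolute distances on a line, the optimum is the weighted median (not the mean). Total weight W = 252; half-weight = 126.
Sort by position and accumulate weight:
  km 3 (N1, w=10) → cum 10
  km 8 (N2, w=30) → cum 40
  km 9 (N3, w=20) → cum 60
  km 11 (N4, w=30) → cum 90
  km 12 (N5, w=60) → cum 150  ≥ 126 → median here
  km 18 (N6, w=60) → cum 210
  km 25 (N7, w=30) → cum 240
  km 29 (N8, w=12) → cum 252
Optimal location: km 12.

x = 12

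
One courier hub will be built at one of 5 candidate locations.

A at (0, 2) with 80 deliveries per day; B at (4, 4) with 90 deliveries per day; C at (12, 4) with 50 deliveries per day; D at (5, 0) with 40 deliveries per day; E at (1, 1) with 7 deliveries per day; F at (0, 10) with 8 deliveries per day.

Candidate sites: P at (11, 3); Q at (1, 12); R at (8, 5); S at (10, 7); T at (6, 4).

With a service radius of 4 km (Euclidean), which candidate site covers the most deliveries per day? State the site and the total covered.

Coverage radius r = 4 km; a point is covered iff (Δx)²+(Δy)² ≤ 4² = 16.
  P (11, 3): covers {C} → 50
  Q (1, 12): covers {F} → 8
  R (8, 5): covers {none} → 0
  S (10, 7): covers {C} → 50
  T (6, 4): covers {B} → 90
Maximum coverage at T: 90 deliveries per day.

T, covering 90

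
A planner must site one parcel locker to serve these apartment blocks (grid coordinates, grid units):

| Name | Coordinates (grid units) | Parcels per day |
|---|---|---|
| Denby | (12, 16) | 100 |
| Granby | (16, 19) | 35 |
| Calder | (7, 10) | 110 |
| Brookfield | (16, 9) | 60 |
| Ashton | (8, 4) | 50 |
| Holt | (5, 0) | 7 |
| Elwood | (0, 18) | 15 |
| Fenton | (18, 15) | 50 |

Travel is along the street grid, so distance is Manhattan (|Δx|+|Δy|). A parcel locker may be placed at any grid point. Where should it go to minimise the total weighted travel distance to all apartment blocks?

Manhattan distance separates: Σwᵢ(|x−xᵢ|+|y−yᵢ|) = Σwᵢ|x−xᵢ| + Σwᵢ|y−yᵢ|, so x and y are optimised independently as 1-D weighted medians.
Total weight W = 427; half = 213.5.
x-coordinate, sorted with cumulative weight:
  x=0 (Elwood, w=15) cum 15
  x=5 (Holt, w=7) cum 22
  x=7 (Calder, w=110) cum 132
  x=8 (Ashton, w=50) cum 182
  x=12 (Denby, w=100) cum 282  ← median
  x=16 (Granby, w=35) cum 317
  x=16 (Brookfield, w=60) cum 377
  x=18 (Fenton, w=50) cum 427
⇒ x* = 12
y-coordinate, sorted with cumulative weight:
  y=0 (Holt, w=7) cum 7
  y=4 (Ashton, w=50) cum 57
  y=9 (Brookfield, w=60) cum 117
  y=10 (Calder, w=110) cum 227  ← median
  y=15 (Fenton, w=50) cum 277
  y=16 (Denby, w=100) cum 377
  y=18 (Elwood, w=15) cum 392
  y=19 (Granby, w=35) cum 427
⇒ y* = 10

(12, 10)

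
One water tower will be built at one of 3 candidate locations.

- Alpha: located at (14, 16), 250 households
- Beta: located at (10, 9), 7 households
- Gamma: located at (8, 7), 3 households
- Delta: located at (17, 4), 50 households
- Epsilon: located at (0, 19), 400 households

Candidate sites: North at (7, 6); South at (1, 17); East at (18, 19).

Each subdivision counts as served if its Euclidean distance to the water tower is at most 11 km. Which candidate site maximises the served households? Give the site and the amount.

Coverage radius r = 11 km; a point is covered iff (Δx)²+(Δy)² ≤ 11² = 121.
  North (7, 6): covers {Beta, Gamma, Delta} → 60
  South (1, 17): covers {Epsilon} → 400
  East (18, 19): covers {Alpha} → 250
Maximum coverage at South: 400 households.

South, covering 400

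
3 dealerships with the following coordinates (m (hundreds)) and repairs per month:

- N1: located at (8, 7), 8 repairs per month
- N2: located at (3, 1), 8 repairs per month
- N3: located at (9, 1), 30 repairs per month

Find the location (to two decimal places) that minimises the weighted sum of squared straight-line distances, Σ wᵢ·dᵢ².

(7.78, 2.04)

The minimiser of Σwᵢ‖p−pᵢ‖² is the weighted centroid p* = (Σwᵢpᵢ)/(Σwᵢ).
Σwᵢ = 46.
Σwᵢxᵢ = 8·8 + 8·3 + 30·9 = 358.
Σwᵢyᵢ = 8·7 + 8·1 + 30·1 = 94.
x* = 358/46 = 7.78, y* = 94/46 = 2.04.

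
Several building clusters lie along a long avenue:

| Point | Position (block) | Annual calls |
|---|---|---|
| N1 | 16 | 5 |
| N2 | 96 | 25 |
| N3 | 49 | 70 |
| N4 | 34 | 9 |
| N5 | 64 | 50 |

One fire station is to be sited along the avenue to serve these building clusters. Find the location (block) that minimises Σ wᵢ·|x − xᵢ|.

For a sum of weighted absolute distances on a line, the optimum is the weighted median (not the mean). Total weight W = 159; half-weight = 79.5.
Sort by position and accumulate weight:
  block 16 (N1, w=5) → cum 5
  block 34 (N4, w=9) → cum 14
  block 49 (N3, w=70) → cum 84  ≥ 79.5 → median here
  block 64 (N5, w=50) → cum 134
  block 96 (N2, w=25) → cum 159
Optimal location: block 49.

x = 49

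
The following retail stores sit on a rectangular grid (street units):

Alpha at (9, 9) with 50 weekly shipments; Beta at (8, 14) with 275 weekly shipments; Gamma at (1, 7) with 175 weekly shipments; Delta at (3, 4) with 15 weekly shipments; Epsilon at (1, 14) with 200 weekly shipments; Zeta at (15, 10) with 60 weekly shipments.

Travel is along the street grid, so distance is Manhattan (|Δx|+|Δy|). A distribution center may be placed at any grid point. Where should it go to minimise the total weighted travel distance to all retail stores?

Manhattan distance separates: Σwᵢ(|x−xᵢ|+|y−yᵢ|) = Σwᵢ|x−xᵢ| + Σwᵢ|y−yᵢ|, so x and y are optimised independently as 1-D weighted medians.
Total weight W = 775; half = 387.5.
x-coordinate, sorted with cumulative weight:
  x=1 (Gamma, w=175) cum 175
  x=1 (Epsilon, w=200) cum 375
  x=3 (Delta, w=15) cum 390  ← median
  x=8 (Beta, w=275) cum 665
  x=9 (Alpha, w=50) cum 715
  x=15 (Zeta, w=60) cum 775
⇒ x* = 3
y-coordinate, sorted with cumulative weight:
  y=4 (Delta, w=15) cum 15
  y=7 (Gamma, w=175) cum 190
  y=9 (Alpha, w=50) cum 240
  y=10 (Zeta, w=60) cum 300
  y=14 (Beta, w=275) cum 575  ← median
  y=14 (Epsilon, w=200) cum 775
⇒ y* = 14

(3, 14)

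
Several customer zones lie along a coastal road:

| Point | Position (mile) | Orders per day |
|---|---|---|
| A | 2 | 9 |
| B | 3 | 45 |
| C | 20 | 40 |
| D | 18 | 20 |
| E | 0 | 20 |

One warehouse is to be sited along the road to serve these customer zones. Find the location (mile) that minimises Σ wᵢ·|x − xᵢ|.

x = 3

For a sum of weighted absolute distances on a line, the optimum is the weighted median (not the mean). Total weight W = 134; half-weight = 67.
Sort by position and accumulate weight:
  mile 0 (E, w=20) → cum 20
  mile 2 (A, w=9) → cum 29
  mile 3 (B, w=45) → cum 74  ≥ 67 → median here
  mile 18 (D, w=20) → cum 94
  mile 20 (C, w=40) → cum 134
Optimal location: mile 3.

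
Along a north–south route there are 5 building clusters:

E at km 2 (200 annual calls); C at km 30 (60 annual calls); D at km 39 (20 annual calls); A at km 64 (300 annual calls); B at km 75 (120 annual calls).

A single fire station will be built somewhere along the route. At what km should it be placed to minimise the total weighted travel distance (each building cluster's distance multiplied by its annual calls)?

For a sum of weighted absolute distances on a line, the optimum is the weighted median (not the mean). Total weight W = 700; half-weight = 350.
Sort by position and accumulate weight:
  km 2 (E, w=200) → cum 200
  km 30 (C, w=60) → cum 260
  km 39 (D, w=20) → cum 280
  km 64 (A, w=300) → cum 580  ≥ 350 → median here
  km 75 (B, w=120) → cum 700
Optimal location: km 64.

x = 64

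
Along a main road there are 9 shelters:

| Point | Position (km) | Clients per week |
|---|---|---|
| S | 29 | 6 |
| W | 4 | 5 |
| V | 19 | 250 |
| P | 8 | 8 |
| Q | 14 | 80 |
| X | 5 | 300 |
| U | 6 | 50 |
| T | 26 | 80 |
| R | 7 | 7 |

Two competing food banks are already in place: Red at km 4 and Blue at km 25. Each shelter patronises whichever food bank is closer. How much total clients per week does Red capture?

The indifferent point is the midpoint (4+25)/2 = 14.5; shelters left of it (closer to Red at 4) go to Red, those right go to Blue.
  W at 4 (w=5) → Red
  X at 5 (w=300) → Red
  U at 6 (w=50) → Red
  R at 7 (w=7) → Red
  P at 8 (w=8) → Red
  Q at 14 (w=80) → Red
  V at 19 (w=250) → Blue
  T at 26 (w=80) → Blue
  S at 29 (w=6) → Blue
Red captures 450; Blue captures 336.

450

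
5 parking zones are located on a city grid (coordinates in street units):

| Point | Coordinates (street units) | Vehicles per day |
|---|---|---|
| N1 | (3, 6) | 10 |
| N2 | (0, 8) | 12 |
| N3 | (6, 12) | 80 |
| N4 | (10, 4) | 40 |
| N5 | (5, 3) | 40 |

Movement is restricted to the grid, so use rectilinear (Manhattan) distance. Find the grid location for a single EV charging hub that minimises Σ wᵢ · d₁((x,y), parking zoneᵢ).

(6, 8)

Manhattan distance separates: Σwᵢ(|x−xᵢ|+|y−yᵢ|) = Σwᵢ|x−xᵢ| + Σwᵢ|y−yᵢ|, so x and y are optimised independently as 1-D weighted medians.
Total weight W = 182; half = 91.
x-coordinate, sorted with cumulative weight:
  x=0 (N2, w=12) cum 12
  x=3 (N1, w=10) cum 22
  x=5 (N5, w=40) cum 62
  x=6 (N3, w=80) cum 142  ← median
  x=10 (N4, w=40) cum 182
⇒ x* = 6
y-coordinate, sorted with cumulative weight:
  y=3 (N5, w=40) cum 40
  y=4 (N4, w=40) cum 80
  y=6 (N1, w=10) cum 90
  y=8 (N2, w=12) cum 102  ← median
  y=12 (N3, w=80) cum 182
⇒ y* = 8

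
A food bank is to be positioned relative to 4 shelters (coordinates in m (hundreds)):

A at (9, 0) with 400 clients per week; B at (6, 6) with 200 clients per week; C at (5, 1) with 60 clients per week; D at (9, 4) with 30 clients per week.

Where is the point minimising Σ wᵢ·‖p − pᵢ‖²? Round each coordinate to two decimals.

(7.78, 2.00)

The minimiser of Σwᵢ‖p−pᵢ‖² is the weighted centroid p* = (Σwᵢpᵢ)/(Σwᵢ).
Σwᵢ = 690.
Σwᵢxᵢ = 400·9 + 200·6 + 60·5 + 30·9 = 5370.
Σwᵢyᵢ = 400·0 + 200·6 + 60·1 + 30·4 = 1380.
x* = 5370/690 = 7.78, y* = 1380/690 = 2.00.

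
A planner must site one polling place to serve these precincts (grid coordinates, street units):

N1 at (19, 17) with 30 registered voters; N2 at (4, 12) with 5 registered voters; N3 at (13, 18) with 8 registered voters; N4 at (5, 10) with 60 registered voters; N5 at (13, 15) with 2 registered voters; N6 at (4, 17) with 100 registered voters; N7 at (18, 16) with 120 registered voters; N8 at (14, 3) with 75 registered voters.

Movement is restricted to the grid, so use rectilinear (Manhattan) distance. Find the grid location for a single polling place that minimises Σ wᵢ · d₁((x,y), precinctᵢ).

Manhattan distance separates: Σwᵢ(|x−xᵢ|+|y−yᵢ|) = Σwᵢ|x−xᵢ| + Σwᵢ|y−yᵢ|, so x and y are optimised independently as 1-D weighted medians.
Total weight W = 400; half = 200.
x-coordinate, sorted with cumulative weight:
  x=4 (N2, w=5) cum 5
  x=4 (N6, w=100) cum 105
  x=5 (N4, w=60) cum 165
  x=13 (N3, w=8) cum 173
  x=13 (N5, w=2) cum 175
  x=14 (N8, w=75) cum 250  ← median
  x=18 (N7, w=120) cum 370
  x=19 (N1, w=30) cum 400
⇒ x* = 14
y-coordinate, sorted with cumulative weight:
  y=3 (N8, w=75) cum 75
  y=10 (N4, w=60) cum 135
  y=12 (N2, w=5) cum 140
  y=15 (N5, w=2) cum 142
  y=16 (N7, w=120) cum 262  ← median
  y=17 (N1, w=30) cum 292
  y=17 (N6, w=100) cum 392
  y=18 (N3, w=8) cum 400
⇒ y* = 16

(14, 16)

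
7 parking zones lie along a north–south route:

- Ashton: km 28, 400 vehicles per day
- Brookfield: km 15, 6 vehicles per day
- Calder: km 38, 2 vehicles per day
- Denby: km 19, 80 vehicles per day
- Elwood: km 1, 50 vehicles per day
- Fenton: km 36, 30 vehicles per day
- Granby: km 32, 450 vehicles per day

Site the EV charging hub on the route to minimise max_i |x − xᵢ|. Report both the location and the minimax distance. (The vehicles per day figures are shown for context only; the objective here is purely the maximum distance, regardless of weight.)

The 1-center on a line is the midpoint of the two extreme points: leftmost at 1, rightmost at 38.
Optimal location = (1 + 38)/2 = 19.5; maximum distance = (38 − 1)/2 = 18.5.

location 19.5, max distance 18.5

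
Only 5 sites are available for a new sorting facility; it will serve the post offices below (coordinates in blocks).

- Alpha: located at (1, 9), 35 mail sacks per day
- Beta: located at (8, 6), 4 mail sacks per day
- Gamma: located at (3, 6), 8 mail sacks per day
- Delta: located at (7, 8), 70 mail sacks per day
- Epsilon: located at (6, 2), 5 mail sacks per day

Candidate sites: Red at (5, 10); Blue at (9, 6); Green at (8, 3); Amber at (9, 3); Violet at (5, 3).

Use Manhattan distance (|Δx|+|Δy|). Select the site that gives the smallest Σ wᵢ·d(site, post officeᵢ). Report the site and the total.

Total weighted distance at each candidate:
  Red (5, 10): total = 576
  Blue (9, 6): total = 752
  Green (8, 3): total = 966
  Amber (9, 3): total = 1088
  Violet (5, 3): total = 914
Minimum is at Red with total 576 blocks.

Red, total 576 blocks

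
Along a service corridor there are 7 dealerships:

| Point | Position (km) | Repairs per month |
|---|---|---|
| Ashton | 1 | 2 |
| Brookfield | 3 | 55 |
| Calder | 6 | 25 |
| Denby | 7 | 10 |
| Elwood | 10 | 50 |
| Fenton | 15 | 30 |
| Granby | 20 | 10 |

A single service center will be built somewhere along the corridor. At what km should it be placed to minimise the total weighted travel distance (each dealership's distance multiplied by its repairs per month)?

For a sum of weighted absolute distances on a line, the optimum is the weighted median (not the mean). Total weight W = 182; half-weight = 91.
Sort by position and accumulate weight:
  km 1 (Ashton, w=2) → cum 2
  km 3 (Brookfield, w=55) → cum 57
  km 6 (Calder, w=25) → cum 82
  km 7 (Denby, w=10) → cum 92  ≥ 91 → median here
  km 10 (Elwood, w=50) → cum 142
  km 15 (Fenton, w=30) → cum 172
  km 20 (Granby, w=10) → cum 182
Optimal location: km 7.

x = 7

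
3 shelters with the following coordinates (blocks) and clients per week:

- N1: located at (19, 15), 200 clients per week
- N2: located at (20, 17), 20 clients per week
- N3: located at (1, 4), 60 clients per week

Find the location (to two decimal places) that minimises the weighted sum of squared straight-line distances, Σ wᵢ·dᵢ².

The minimiser of Σwᵢ‖p−pᵢ‖² is the weighted centroid p* = (Σwᵢpᵢ)/(Σwᵢ).
Σwᵢ = 280.
Σwᵢxᵢ = 200·19 + 20·20 + 60·1 = 4260.
Σwᵢyᵢ = 200·15 + 20·17 + 60·4 = 3580.
x* = 4260/280 = 15.21, y* = 3580/280 = 12.79.

(15.21, 12.79)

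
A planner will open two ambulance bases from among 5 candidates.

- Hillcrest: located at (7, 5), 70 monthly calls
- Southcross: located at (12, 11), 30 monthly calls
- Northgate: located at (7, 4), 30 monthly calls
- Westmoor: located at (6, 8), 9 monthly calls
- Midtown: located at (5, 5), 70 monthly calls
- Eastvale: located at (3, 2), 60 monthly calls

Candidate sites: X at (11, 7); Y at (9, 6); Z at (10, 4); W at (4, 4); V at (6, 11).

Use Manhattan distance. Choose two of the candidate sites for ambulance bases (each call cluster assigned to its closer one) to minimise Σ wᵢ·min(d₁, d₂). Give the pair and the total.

{X, W}, total 894

Evaluate every pair (each demand assigned to the nearer of the two):
  {X, W}: total = 894
  {W, V}: total = 897
  {Y, W}: total = 905
  {Z, W}: total = 1014
  {X, Y}: total = 1475
  {Y, Z}: total = 1475
  {Y, V}: total = 1487
  {X, Z}: total = 1534
  {Z, V}: total = 1537
  {X, V}: total = 2017
Best pair: {X, W} with total 894.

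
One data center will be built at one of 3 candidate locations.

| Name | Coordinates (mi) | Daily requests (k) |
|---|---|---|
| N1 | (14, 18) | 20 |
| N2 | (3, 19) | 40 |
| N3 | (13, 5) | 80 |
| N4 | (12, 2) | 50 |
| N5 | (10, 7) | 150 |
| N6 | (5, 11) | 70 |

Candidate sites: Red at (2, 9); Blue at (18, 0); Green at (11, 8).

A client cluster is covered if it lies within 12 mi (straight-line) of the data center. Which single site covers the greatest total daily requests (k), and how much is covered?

Coverage radius r = 12 mi; a point is covered iff (Δx)²+(Δy)² ≤ 12² = 144.
  Red (2, 9): covers {N2, N3, N5, N6} → 340
  Blue (18, 0): covers {N3, N4, N5} → 280
  Green (11, 8): covers {N1, N3, N4, N5, N6} → 370
Maximum coverage at Green: 370 daily requests (k).

Green, covering 370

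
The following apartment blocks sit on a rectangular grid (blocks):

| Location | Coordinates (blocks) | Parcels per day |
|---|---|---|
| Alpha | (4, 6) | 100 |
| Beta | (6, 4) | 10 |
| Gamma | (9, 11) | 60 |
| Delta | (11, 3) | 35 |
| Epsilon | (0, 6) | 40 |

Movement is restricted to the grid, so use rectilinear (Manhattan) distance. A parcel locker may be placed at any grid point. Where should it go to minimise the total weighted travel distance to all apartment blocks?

(4, 6)

Manhattan distance separates: Σwᵢ(|x−xᵢ|+|y−yᵢ|) = Σwᵢ|x−xᵢ| + Σwᵢ|y−yᵢ|, so x and y are optimised independently as 1-D weighted medians.
Total weight W = 245; half = 122.5.
x-coordinate, sorted with cumulative weight:
  x=0 (Epsilon, w=40) cum 40
  x=4 (Alpha, w=100) cum 140  ← median
  x=6 (Beta, w=10) cum 150
  x=9 (Gamma, w=60) cum 210
  x=11 (Delta, w=35) cum 245
⇒ x* = 4
y-coordinate, sorted with cumulative weight:
  y=3 (Delta, w=35) cum 35
  y=4 (Beta, w=10) cum 45
  y=6 (Alpha, w=100) cum 145  ← median
  y=6 (Epsilon, w=40) cum 185
  y=11 (Gamma, w=60) cum 245
⇒ y* = 6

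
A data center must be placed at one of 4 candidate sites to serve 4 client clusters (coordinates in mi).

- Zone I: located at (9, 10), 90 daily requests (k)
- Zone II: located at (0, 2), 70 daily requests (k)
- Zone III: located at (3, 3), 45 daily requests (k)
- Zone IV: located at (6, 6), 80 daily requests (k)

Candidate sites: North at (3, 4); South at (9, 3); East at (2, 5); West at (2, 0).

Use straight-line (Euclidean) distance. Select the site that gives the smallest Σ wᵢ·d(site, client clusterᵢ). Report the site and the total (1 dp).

North, total 1349.5 mi

Total weighted distance at each candidate:
  North (3, 4): total = 1349.5
  South (9, 3): total = 1873.3
  East (2, 5): total = 1457.1
  West (2, 0): total = 2015.8
Minimum is at North with total 1349.5 mi.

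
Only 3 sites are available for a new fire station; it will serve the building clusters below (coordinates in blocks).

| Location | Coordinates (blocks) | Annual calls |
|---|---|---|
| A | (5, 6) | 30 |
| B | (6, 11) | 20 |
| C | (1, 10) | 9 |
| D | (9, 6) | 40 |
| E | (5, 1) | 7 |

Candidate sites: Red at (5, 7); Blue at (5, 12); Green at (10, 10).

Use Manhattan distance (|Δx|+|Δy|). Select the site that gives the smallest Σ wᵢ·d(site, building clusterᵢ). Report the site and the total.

Red, total 435 blocks

Total weighted distance at each candidate:
  Red (5, 7): total = 435
  Blue (5, 12): total = 751
  Green (10, 10): total = 749
Minimum is at Red with total 435 blocks.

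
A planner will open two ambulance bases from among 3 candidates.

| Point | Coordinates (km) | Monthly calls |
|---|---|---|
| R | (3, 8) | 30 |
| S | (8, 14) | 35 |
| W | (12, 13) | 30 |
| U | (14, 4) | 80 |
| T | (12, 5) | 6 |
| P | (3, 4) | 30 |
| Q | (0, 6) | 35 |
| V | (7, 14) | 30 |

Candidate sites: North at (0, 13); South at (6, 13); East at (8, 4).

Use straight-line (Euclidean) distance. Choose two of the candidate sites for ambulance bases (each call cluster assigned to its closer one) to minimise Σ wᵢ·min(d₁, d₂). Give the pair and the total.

Evaluate every pair (each demand assigned to the nearer of the two):
  {South, East}: total = 1419.0
  {North, East}: total = 1864.4
  {North, South}: total = 2028.5
Best pair: {South, East} with total 1419.0.

{South, East}, total 1419.0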